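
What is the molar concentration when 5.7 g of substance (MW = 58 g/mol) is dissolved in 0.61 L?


C = (mass / MW) / volume
C = (5.7 / 58) / 0.61
C = 0.1611 M

0.1611 M


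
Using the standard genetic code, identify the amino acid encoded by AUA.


Standard genetic code lookup.
Codon AUA -> Ile

Ile


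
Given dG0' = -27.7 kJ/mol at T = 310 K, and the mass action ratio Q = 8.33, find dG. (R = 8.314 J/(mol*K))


dG = dG0' + RT * ln(Q) / 1000
dG = -27.7 + 8.314 * 310 * ln(8.33) / 1000
dG = -22.2364 kJ/mol

-22.2364 kJ/mol


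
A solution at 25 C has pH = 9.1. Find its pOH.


pOH = 14 - pH
pOH = 14 - 9.1
pOH = 4.9

4.9


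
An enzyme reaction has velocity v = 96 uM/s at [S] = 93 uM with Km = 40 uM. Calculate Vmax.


Vmax = v * (Km + [S]) / [S]
Vmax = 96 * (40 + 93) / 93
Vmax = 137.2903 uM/s

137.2903 uM/s


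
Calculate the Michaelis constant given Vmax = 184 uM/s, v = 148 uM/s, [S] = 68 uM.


Km = [S] * (Vmax - v) / v
Km = 68 * (184 - 148) / 148
Km = 16.5405 uM

16.5405 uM


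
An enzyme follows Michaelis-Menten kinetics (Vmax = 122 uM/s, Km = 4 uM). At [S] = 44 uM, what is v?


v = Vmax * [S] / (Km + [S])
v = 122 * 44 / (4 + 44)
v = 111.8333 uM/s

111.8333 uM/s


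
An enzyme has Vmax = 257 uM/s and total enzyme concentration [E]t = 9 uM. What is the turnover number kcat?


kcat = Vmax / [E]t
kcat = 257 / 9
kcat = 28.5556 s^-1

28.5556 s^-1


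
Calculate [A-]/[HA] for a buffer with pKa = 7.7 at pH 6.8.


[A-]/[HA] = 10^(pH - pKa)
= 10^(6.8 - 7.7)
= 0.1259

0.1259


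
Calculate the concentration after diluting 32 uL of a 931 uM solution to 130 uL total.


C2 = C1 * V1 / V2
C2 = 931 * 32 / 130
C2 = 229.1692 uM

229.1692 uM


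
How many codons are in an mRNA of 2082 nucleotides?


codons = nucleotides / 3
codons = 2082 / 3 = 694

694


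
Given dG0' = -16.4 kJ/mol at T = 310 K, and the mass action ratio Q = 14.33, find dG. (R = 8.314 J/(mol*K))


dG = dG0' + RT * ln(Q) / 1000
dG = -16.4 + 8.314 * 310 * ln(14.33) / 1000
dG = -9.5382 kJ/mol

-9.5382 kJ/mol


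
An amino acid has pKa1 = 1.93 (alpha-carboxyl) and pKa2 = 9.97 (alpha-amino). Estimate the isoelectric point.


pI = (pKa1 + pKa2) / 2
pI = (1.93 + 9.97) / 2
pI = 5.95

5.95


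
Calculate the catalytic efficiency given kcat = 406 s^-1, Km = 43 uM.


Catalytic efficiency = kcat / Km
= 406 / 43
= 9.4419 uM^-1*s^-1

9.4419 uM^-1*s^-1


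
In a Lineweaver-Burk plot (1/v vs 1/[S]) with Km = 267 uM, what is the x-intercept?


x-intercept = -1/Km
= -1/267
= -0.0037 1/uM

-0.0037 1/uM


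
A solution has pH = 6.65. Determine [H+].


[H+] = 10^(-pH)
[H+] = 10^(-6.65)
[H+] = 2.239e-07 M

2.239e-07 M


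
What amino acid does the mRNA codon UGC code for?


Standard genetic code lookup.
Codon UGC -> Cys

Cys


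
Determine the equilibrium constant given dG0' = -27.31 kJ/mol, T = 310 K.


Keq = exp(-dG0 * 1000 / (R * T))
Keq = exp(-(-27.31) * 1000 / (8.314 * 310))
Keq = 39982.4576

39982.4576


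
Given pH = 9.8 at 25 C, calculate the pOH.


pOH = 14 - pH
pOH = 14 - 9.8
pOH = 4.2

4.2


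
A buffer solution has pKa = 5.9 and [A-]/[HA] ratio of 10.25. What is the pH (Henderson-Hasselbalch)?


pH = pKa + log10([A-]/[HA])
pH = 5.9 + log10(10.25)
pH = 6.9107

6.9107


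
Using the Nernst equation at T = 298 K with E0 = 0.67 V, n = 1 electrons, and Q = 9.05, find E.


E = E0 - (RT/nF) * ln(Q)
E = 0.67 - (8.314 * 298 / (1 * 96485)) * ln(9.05)
E = 0.6134 V

0.6134 V


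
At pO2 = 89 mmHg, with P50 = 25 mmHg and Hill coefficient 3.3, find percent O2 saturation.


Y = pO2^n / (P50^n + pO2^n)
Y = 89^3.3 / (25^3.3 + 89^3.3)
Y = 98.51%

98.51%


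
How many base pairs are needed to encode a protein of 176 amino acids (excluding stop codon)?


Each amino acid = 1 codon = 3 bp
bp = 176 * 3 = 528 bp

528 bp


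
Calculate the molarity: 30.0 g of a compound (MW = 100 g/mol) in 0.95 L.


C = (mass / MW) / volume
C = (30.0 / 100) / 0.95
C = 0.3158 M

0.3158 M


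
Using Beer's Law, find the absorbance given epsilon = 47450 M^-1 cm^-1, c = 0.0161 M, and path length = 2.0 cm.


A = epsilon * c * l
A = 47450 * 0.0161 * 2.0
A = 1527.89

1527.89


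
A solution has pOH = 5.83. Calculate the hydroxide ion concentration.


[OH-] = 10^(-pOH)
[OH-] = 10^(-5.83)
[OH-] = 1.479e-06 M

1.479e-06 M


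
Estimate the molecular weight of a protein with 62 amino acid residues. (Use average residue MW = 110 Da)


MW = n_residues * 110 Da
MW = 62 * 110
MW = 6820 Da

6820 Da


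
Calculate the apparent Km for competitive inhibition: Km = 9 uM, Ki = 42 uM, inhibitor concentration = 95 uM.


Km_app = Km * (1 + [I]/Ki)
Km_app = 9 * (1 + 95/42)
Km_app = 29.3571 uM

29.3571 uM


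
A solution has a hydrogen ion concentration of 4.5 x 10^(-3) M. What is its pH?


pH = -log10([H+])
pH = -log10(4.5 x 10^(-3))
pH = 2.3468

2.3468


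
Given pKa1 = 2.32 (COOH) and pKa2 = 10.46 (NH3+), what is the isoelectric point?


pI = (pKa1 + pKa2) / 2
pI = (2.32 + 10.46) / 2
pI = 6.39

6.39


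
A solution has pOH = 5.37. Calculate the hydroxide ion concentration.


[OH-] = 10^(-pOH)
[OH-] = 10^(-5.37)
[OH-] = 4.266e-06 M

4.266e-06 M


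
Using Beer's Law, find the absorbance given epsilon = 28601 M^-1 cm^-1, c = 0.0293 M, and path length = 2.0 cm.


A = epsilon * c * l
A = 28601 * 0.0293 * 2.0
A = 1676.0186

1676.0186


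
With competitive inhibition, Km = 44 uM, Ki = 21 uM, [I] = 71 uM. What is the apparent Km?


Km_app = Km * (1 + [I]/Ki)
Km_app = 44 * (1 + 71/21)
Km_app = 192.7619 uM

192.7619 uM


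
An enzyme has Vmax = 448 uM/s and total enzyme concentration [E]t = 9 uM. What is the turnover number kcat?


kcat = Vmax / [E]t
kcat = 448 / 9
kcat = 49.7778 s^-1

49.7778 s^-1


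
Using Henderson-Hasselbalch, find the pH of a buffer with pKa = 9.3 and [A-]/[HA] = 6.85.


pH = pKa + log10([A-]/[HA])
pH = 9.3 + log10(6.85)
pH = 10.1357

10.1357


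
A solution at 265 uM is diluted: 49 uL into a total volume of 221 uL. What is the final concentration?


C2 = C1 * V1 / V2
C2 = 265 * 49 / 221
C2 = 58.7557 uM

58.7557 uM


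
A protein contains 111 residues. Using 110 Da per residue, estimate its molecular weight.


MW = n_residues * 110 Da
MW = 111 * 110
MW = 12210 Da

12210 Da


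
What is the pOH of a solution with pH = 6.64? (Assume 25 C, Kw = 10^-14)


pOH = 14 - pH
pOH = 14 - 6.64
pOH = 7.36

7.36


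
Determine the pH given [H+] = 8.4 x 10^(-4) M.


pH = -log10([H+])
pH = -log10(8.4 x 10^(-4))
pH = 3.0757

3.0757


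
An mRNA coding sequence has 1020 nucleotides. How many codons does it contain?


codons = nucleotides / 3
codons = 1020 / 3 = 340

340


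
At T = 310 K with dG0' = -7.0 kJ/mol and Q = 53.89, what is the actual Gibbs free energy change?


dG = dG0' + RT * ln(Q) / 1000
dG = -7.0 + 8.314 * 310 * ln(53.89) / 1000
dG = 3.2757 kJ/mol

3.2757 kJ/mol


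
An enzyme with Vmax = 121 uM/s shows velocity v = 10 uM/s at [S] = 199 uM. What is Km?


Km = [S] * (Vmax - v) / v
Km = 199 * (121 - 10) / 10
Km = 2208.9 uM

2208.9 uM


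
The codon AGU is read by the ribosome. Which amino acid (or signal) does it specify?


Standard genetic code lookup.
Codon AGU -> Ser

Ser


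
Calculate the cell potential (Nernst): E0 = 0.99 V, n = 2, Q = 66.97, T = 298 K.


E = E0 - (RT/nF) * ln(Q)
E = 0.99 - (8.314 * 298 / (2 * 96485)) * ln(66.97)
E = 0.936 V

0.936 V


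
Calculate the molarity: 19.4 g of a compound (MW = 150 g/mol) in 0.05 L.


C = (mass / MW) / volume
C = (19.4 / 150) / 0.05
C = 2.5867 M

2.5867 M


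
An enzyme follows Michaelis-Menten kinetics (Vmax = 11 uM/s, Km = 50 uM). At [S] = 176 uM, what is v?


v = Vmax * [S] / (Km + [S])
v = 11 * 176 / (50 + 176)
v = 8.5664 uM/s

8.5664 uM/s


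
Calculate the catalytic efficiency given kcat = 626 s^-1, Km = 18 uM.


Catalytic efficiency = kcat / Km
= 626 / 18
= 34.7778 uM^-1*s^-1

34.7778 uM^-1*s^-1


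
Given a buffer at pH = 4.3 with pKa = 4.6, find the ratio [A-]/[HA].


[A-]/[HA] = 10^(pH - pKa)
= 10^(4.3 - 4.6)
= 0.5012

0.5012


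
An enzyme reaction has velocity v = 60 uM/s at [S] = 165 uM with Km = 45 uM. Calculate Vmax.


Vmax = v * (Km + [S]) / [S]
Vmax = 60 * (45 + 165) / 165
Vmax = 76.3636 uM/s

76.3636 uM/s


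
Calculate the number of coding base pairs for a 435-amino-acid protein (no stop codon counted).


Each amino acid = 1 codon = 3 bp
bp = 435 * 3 = 1305 bp

1305 bp


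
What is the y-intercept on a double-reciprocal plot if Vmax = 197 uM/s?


y-intercept = 1/Vmax
= 1/197
= 0.0051 s/uM

0.0051 s/uM


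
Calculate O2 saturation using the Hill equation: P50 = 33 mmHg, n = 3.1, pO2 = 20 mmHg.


Y = pO2^n / (P50^n + pO2^n)
Y = 20^3.1 / (33^3.1 + 20^3.1)
Y = 17.47%

17.47%


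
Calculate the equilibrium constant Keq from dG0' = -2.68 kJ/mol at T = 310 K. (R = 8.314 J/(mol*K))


Keq = exp(-dG0 * 1000 / (R * T))
Keq = exp(-(-2.68) * 1000 / (8.314 * 310))
Keq = 2.8287

2.8287


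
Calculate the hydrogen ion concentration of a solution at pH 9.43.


[H+] = 10^(-pH)
[H+] = 10^(-9.43)
[H+] = 3.715e-10 M

3.715e-10 M


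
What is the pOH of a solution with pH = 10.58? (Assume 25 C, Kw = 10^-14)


pOH = 14 - pH
pOH = 14 - 10.58
pOH = 3.42

3.42


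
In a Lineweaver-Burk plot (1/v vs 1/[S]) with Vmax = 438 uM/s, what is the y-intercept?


y-intercept = 1/Vmax
= 1/438
= 0.0023 s/uM

0.0023 s/uM


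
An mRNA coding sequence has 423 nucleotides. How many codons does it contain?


codons = nucleotides / 3
codons = 423 / 3 = 141

141


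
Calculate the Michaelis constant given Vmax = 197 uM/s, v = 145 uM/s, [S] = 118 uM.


Km = [S] * (Vmax - v) / v
Km = 118 * (197 - 145) / 145
Km = 42.3172 uM

42.3172 uM


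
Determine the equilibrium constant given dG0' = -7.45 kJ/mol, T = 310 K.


Keq = exp(-dG0 * 1000 / (R * T))
Keq = exp(-(-7.45) * 1000 / (8.314 * 310))
Keq = 18.0037

18.0037


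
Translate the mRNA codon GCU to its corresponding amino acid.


Standard genetic code lookup.
Codon GCU -> Ala

Ala


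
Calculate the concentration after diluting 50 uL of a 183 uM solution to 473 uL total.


C2 = C1 * V1 / V2
C2 = 183 * 50 / 473
C2 = 19.3446 uM

19.3446 uM


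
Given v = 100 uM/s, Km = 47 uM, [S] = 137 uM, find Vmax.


Vmax = v * (Km + [S]) / [S]
Vmax = 100 * (47 + 137) / 137
Vmax = 134.3066 uM/s

134.3066 uM/s


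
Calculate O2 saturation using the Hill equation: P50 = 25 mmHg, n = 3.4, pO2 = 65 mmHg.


Y = pO2^n / (P50^n + pO2^n)
Y = 65^3.4 / (25^3.4 + 65^3.4)
Y = 96.26%

96.26%


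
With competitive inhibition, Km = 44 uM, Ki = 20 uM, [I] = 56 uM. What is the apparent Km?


Km_app = Km * (1 + [I]/Ki)
Km_app = 44 * (1 + 56/20)
Km_app = 167.2 uM

167.2 uM


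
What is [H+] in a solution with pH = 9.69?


[H+] = 10^(-pH)
[H+] = 10^(-9.69)
[H+] = 2.042e-10 M

2.042e-10 M


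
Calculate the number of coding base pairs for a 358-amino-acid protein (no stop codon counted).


Each amino acid = 1 codon = 3 bp
bp = 358 * 3 = 1074 bp

1074 bp


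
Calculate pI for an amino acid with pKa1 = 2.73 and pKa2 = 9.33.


pI = (pKa1 + pKa2) / 2
pI = (2.73 + 9.33) / 2
pI = 6.03

6.03


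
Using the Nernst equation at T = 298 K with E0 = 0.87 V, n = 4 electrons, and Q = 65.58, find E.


E = E0 - (RT/nF) * ln(Q)
E = 0.87 - (8.314 * 298 / (4 * 96485)) * ln(65.58)
E = 0.8431 V

0.8431 V


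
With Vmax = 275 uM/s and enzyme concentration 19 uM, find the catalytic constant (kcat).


kcat = Vmax / [E]t
kcat = 275 / 19
kcat = 14.4737 s^-1

14.4737 s^-1


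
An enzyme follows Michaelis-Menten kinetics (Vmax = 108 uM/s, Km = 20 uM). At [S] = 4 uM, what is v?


v = Vmax * [S] / (Km + [S])
v = 108 * 4 / (20 + 4)
v = 18.0 uM/s

18.0 uM/s


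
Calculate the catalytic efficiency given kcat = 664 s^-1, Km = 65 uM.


Catalytic efficiency = kcat / Km
= 664 / 65
= 10.2154 uM^-1*s^-1

10.2154 uM^-1*s^-1


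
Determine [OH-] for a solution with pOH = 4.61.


[OH-] = 10^(-pOH)
[OH-] = 10^(-4.61)
[OH-] = 2.455e-05 M

2.455e-05 M


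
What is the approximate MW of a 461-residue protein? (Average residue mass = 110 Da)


MW = n_residues * 110 Da
MW = 461 * 110
MW = 50710 Da

50710 Da


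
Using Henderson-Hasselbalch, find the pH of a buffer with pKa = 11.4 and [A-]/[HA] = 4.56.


pH = pKa + log10([A-]/[HA])
pH = 11.4 + log10(4.56)
pH = 12.059

12.059


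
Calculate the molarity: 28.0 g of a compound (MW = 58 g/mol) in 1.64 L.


C = (mass / MW) / volume
C = (28.0 / 58) / 1.64
C = 0.2944 M

0.2944 M


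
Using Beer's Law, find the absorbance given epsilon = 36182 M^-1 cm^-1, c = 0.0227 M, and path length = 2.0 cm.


A = epsilon * c * l
A = 36182 * 0.0227 * 2.0
A = 1642.6628

1642.6628


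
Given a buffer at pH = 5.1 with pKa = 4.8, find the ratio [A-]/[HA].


[A-]/[HA] = 10^(pH - pKa)
= 10^(5.1 - 4.8)
= 1.9953

1.9953


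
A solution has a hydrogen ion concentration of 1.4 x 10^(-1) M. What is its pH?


pH = -log10([H+])
pH = -log10(1.4 x 10^(-1))
pH = 0.8539

0.8539


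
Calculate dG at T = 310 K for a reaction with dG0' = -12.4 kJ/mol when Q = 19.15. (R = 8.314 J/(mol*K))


dG = dG0' + RT * ln(Q) / 1000
dG = -12.4 + 8.314 * 310 * ln(19.15) / 1000
dG = -4.7909 kJ/mol

-4.7909 kJ/mol


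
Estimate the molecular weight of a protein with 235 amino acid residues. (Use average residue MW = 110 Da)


MW = n_residues * 110 Da
MW = 235 * 110
MW = 25850 Da

25850 Da


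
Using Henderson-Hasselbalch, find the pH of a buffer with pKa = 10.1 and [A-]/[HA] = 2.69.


pH = pKa + log10([A-]/[HA])
pH = 10.1 + log10(2.69)
pH = 10.5298

10.5298


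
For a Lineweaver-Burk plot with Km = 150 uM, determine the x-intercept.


x-intercept = -1/Km
= -1/150
= -0.0067 1/uM

-0.0067 1/uM


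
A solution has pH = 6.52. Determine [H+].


[H+] = 10^(-pH)
[H+] = 10^(-6.52)
[H+] = 3.020e-07 M

3.020e-07 M


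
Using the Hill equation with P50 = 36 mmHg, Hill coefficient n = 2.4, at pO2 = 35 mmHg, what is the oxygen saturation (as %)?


Y = pO2^n / (P50^n + pO2^n)
Y = 35^2.4 / (36^2.4 + 35^2.4)
Y = 48.31%

48.31%


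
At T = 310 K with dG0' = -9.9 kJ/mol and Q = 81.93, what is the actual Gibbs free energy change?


dG = dG0' + RT * ln(Q) / 1000
dG = -9.9 + 8.314 * 310 * ln(81.93) / 1000
dG = 1.4554 kJ/mol

1.4554 kJ/mol


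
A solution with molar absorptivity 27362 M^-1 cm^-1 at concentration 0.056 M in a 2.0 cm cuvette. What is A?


A = epsilon * c * l
A = 27362 * 0.056 * 2.0
A = 3064.544

3064.544


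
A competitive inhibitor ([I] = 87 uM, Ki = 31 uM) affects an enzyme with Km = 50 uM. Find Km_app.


Km_app = Km * (1 + [I]/Ki)
Km_app = 50 * (1 + 87/31)
Km_app = 190.3226 uM

190.3226 uM


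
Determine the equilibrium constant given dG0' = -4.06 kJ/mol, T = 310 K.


Keq = exp(-dG0 * 1000 / (R * T))
Keq = exp(-(-4.06) * 1000 / (8.314 * 310))
Keq = 4.832

4.832


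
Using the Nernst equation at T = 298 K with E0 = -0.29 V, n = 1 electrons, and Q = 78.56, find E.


E = E0 - (RT/nF) * ln(Q)
E = -0.29 - (8.314 * 298 / (1 * 96485)) * ln(78.56)
E = -0.4021 V

-0.4021 V


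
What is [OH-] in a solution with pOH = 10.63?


[OH-] = 10^(-pOH)
[OH-] = 10^(-10.63)
[OH-] = 2.344e-11 M

2.344e-11 M


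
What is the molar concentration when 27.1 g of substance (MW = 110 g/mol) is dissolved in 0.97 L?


C = (mass / MW) / volume
C = (27.1 / 110) / 0.97
C = 0.254 M

0.254 M


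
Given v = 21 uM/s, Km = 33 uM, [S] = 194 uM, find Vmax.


Vmax = v * (Km + [S]) / [S]
Vmax = 21 * (33 + 194) / 194
Vmax = 24.5722 uM/s

24.5722 uM/s


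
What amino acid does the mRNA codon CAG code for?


Standard genetic code lookup.
Codon CAG -> Gln

Gln


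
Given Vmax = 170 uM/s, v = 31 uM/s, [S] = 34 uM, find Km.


Km = [S] * (Vmax - v) / v
Km = 34 * (170 - 31) / 31
Km = 152.4516 uM

152.4516 uM


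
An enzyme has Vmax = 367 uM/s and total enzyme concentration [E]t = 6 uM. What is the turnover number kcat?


kcat = Vmax / [E]t
kcat = 367 / 6
kcat = 61.1667 s^-1

61.1667 s^-1


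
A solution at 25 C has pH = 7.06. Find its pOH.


pOH = 14 - pH
pOH = 14 - 7.06
pOH = 6.94

6.94


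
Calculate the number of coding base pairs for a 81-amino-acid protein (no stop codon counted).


Each amino acid = 1 codon = 3 bp
bp = 81 * 3 = 243 bp

243 bp


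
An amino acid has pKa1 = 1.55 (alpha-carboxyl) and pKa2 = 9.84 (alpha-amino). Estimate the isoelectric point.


pI = (pKa1 + pKa2) / 2
pI = (1.55 + 9.84) / 2
pI = 5.695

5.695


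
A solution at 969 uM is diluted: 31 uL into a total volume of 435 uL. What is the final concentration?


C2 = C1 * V1 / V2
C2 = 969 * 31 / 435
C2 = 69.0552 uM

69.0552 uM


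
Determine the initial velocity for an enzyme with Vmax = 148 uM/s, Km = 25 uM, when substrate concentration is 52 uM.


v = Vmax * [S] / (Km + [S])
v = 148 * 52 / (25 + 52)
v = 99.9481 uM/s

99.9481 uM/s


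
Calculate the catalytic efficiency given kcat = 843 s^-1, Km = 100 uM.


Catalytic efficiency = kcat / Km
= 843 / 100
= 8.43 uM^-1*s^-1

8.43 uM^-1*s^-1


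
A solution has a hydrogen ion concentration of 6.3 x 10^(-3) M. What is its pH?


pH = -log10([H+])
pH = -log10(6.3 x 10^(-3))
pH = 2.2007

2.2007


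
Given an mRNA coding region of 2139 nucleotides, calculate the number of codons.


codons = nucleotides / 3
codons = 2139 / 3 = 713

713


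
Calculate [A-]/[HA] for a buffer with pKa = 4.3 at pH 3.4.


[A-]/[HA] = 10^(pH - pKa)
= 10^(3.4 - 4.3)
= 0.1259

0.1259


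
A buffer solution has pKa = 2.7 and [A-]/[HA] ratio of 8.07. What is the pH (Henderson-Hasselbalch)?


pH = pKa + log10([A-]/[HA])
pH = 2.7 + log10(8.07)
pH = 3.6069

3.6069


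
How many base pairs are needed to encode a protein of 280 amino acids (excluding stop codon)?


Each amino acid = 1 codon = 3 bp
bp = 280 * 3 = 840 bp

840 bp


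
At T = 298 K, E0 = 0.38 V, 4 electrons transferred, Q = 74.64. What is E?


E = E0 - (RT/nF) * ln(Q)
E = 0.38 - (8.314 * 298 / (4 * 96485)) * ln(74.64)
E = 0.3523 V

0.3523 V


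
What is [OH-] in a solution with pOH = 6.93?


[OH-] = 10^(-pOH)
[OH-] = 10^(-6.93)
[OH-] = 1.175e-07 M

1.175e-07 M


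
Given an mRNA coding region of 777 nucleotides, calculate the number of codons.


codons = nucleotides / 3
codons = 777 / 3 = 259

259


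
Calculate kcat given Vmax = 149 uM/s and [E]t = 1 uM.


kcat = Vmax / [E]t
kcat = 149 / 1
kcat = 149.0 s^-1

149.0 s^-1


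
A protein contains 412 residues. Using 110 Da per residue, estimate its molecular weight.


MW = n_residues * 110 Da
MW = 412 * 110
MW = 45320 Da

45320 Da


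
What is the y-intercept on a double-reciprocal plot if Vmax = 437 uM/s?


y-intercept = 1/Vmax
= 1/437
= 0.0023 s/uM

0.0023 s/uM


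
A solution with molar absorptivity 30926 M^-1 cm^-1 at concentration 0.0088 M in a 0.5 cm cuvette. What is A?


A = epsilon * c * l
A = 30926 * 0.0088 * 0.5
A = 136.0744

136.0744


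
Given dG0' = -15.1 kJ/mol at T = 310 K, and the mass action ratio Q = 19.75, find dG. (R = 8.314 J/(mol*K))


dG = dG0' + RT * ln(Q) / 1000
dG = -15.1 + 8.314 * 310 * ln(19.75) / 1000
dG = -7.4114 kJ/mol

-7.4114 kJ/mol


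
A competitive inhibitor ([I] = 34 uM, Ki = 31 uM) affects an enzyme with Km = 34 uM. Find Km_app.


Km_app = Km * (1 + [I]/Ki)
Km_app = 34 * (1 + 34/31)
Km_app = 71.2903 uM

71.2903 uM


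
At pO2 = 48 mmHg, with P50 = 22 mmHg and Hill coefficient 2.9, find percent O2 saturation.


Y = pO2^n / (P50^n + pO2^n)
Y = 48^2.9 / (22^2.9 + 48^2.9)
Y = 90.57%

90.57%


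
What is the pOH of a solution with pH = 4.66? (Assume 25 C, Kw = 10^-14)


pOH = 14 - pH
pOH = 14 - 4.66
pOH = 9.34

9.34


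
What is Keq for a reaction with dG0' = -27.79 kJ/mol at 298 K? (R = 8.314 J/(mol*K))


Keq = exp(-dG0 * 1000 / (R * T))
Keq = exp(-(-27.79) * 1000 / (8.314 * 298))
Keq = 74356.517

74356.517


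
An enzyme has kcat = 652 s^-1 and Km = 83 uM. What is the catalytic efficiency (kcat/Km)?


Catalytic efficiency = kcat / Km
= 652 / 83
= 7.8554 uM^-1*s^-1

7.8554 uM^-1*s^-1


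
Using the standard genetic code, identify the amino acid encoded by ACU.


Standard genetic code lookup.
Codon ACU -> Thr

Thr


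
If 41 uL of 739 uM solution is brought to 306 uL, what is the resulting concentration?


C2 = C1 * V1 / V2
C2 = 739 * 41 / 306
C2 = 99.0163 uM

99.0163 uM


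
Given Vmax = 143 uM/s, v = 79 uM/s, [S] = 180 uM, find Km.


Km = [S] * (Vmax - v) / v
Km = 180 * (143 - 79) / 79
Km = 145.8228 uM

145.8228 uM


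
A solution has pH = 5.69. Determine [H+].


[H+] = 10^(-pH)
[H+] = 10^(-5.69)
[H+] = 2.042e-06 M

2.042e-06 M


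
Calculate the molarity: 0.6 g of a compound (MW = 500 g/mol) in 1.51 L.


C = (mass / MW) / volume
C = (0.6 / 500) / 1.51
C = 7.947e-04 M

7.947e-04 M


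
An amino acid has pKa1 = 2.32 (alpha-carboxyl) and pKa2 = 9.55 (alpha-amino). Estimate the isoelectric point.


pI = (pKa1 + pKa2) / 2
pI = (2.32 + 9.55) / 2
pI = 5.935

5.935


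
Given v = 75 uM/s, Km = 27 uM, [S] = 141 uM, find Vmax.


Vmax = v * (Km + [S]) / [S]
Vmax = 75 * (27 + 141) / 141
Vmax = 89.3617 uM/s

89.3617 uM/s


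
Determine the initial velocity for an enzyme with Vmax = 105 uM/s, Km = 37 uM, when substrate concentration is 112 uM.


v = Vmax * [S] / (Km + [S])
v = 105 * 112 / (37 + 112)
v = 78.9262 uM/s

78.9262 uM/s


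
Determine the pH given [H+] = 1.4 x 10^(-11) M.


pH = -log10([H+])
pH = -log10(1.4 x 10^(-11))
pH = 10.8539

10.8539


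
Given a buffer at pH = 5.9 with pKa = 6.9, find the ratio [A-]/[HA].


[A-]/[HA] = 10^(pH - pKa)
= 10^(5.9 - 6.9)
= 0.1

0.1


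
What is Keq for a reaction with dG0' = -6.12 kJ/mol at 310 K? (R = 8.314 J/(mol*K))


Keq = exp(-dG0 * 1000 / (R * T))
Keq = exp(-(-6.12) * 1000 / (8.314 * 310))
Keq = 10.7461

10.7461


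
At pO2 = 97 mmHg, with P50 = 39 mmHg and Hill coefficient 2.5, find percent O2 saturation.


Y = pO2^n / (P50^n + pO2^n)
Y = 97^2.5 / (39^2.5 + 97^2.5)
Y = 90.7%

90.7%


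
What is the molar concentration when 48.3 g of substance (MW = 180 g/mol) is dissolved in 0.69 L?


C = (mass / MW) / volume
C = (48.3 / 180) / 0.69
C = 0.3889 M

0.3889 M


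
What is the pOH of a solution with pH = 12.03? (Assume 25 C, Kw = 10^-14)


pOH = 14 - pH
pOH = 14 - 12.03
pOH = 1.97

1.97


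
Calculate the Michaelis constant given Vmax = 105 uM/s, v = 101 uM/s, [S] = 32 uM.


Km = [S] * (Vmax - v) / v
Km = 32 * (105 - 101) / 101
Km = 1.2673 uM

1.2673 uM


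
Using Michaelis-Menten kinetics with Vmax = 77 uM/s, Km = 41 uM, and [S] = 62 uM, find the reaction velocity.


v = Vmax * [S] / (Km + [S])
v = 77 * 62 / (41 + 62)
v = 46.3495 uM/s

46.3495 uM/s


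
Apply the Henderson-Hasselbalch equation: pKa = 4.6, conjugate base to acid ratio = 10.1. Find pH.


pH = pKa + log10([A-]/[HA])
pH = 4.6 + log10(10.1)
pH = 5.6043

5.6043


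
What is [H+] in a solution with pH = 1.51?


[H+] = 10^(-pH)
[H+] = 10^(-1.51)
[H+] = 0.0309 M

0.0309 M


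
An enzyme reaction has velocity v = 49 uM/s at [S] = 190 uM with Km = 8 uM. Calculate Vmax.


Vmax = v * (Km + [S]) / [S]
Vmax = 49 * (8 + 190) / 190
Vmax = 51.0632 uM/s

51.0632 uM/s


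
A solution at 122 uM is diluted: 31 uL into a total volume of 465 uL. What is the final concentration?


C2 = C1 * V1 / V2
C2 = 122 * 31 / 465
C2 = 8.1333 uM

8.1333 uM


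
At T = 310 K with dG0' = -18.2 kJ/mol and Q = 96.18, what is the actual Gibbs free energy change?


dG = dG0' + RT * ln(Q) / 1000
dG = -18.2 + 8.314 * 310 * ln(96.18) / 1000
dG = -6.4313 kJ/mol

-6.4313 kJ/mol


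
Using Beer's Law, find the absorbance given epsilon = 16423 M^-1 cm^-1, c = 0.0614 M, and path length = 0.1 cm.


A = epsilon * c * l
A = 16423 * 0.0614 * 0.1
A = 100.8372

100.8372


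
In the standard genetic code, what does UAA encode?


Standard genetic code lookup.
Codon UAA -> Stop

Stop


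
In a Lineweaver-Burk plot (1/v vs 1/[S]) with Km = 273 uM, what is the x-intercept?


x-intercept = -1/Km
= -1/273
= -0.0037 1/uM

-0.0037 1/uM


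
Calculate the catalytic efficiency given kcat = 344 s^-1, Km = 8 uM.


Catalytic efficiency = kcat / Km
= 344 / 8
= 43.0 uM^-1*s^-1

43.0 uM^-1*s^-1


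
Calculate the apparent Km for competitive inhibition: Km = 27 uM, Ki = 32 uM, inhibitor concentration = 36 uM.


Km_app = Km * (1 + [I]/Ki)
Km_app = 27 * (1 + 36/32)
Km_app = 57.375 uM

57.375 uM


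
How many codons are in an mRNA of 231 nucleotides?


codons = nucleotides / 3
codons = 231 / 3 = 77

77


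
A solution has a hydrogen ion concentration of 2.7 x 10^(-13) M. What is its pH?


pH = -log10([H+])
pH = -log10(2.7 x 10^(-13))
pH = 12.5686

12.5686


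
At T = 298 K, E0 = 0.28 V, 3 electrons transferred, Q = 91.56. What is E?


E = E0 - (RT/nF) * ln(Q)
E = 0.28 - (8.314 * 298 / (3 * 96485)) * ln(91.56)
E = 0.2413 V

0.2413 V


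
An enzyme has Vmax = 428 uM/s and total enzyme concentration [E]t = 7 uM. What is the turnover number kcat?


kcat = Vmax / [E]t
kcat = 428 / 7
kcat = 61.1429 s^-1

61.1429 s^-1


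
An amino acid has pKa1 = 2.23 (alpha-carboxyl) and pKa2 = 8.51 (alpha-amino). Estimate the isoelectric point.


pI = (pKa1 + pKa2) / 2
pI = (2.23 + 8.51) / 2
pI = 5.37

5.37


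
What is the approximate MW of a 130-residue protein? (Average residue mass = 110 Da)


MW = n_residues * 110 Da
MW = 130 * 110
MW = 14300 Da

14300 Da


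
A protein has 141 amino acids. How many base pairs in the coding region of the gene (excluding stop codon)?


Each amino acid = 1 codon = 3 bp
bp = 141 * 3 = 423 bp

423 bp


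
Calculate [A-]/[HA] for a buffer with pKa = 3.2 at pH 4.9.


[A-]/[HA] = 10^(pH - pKa)
= 10^(4.9 - 3.2)
= 50.1187

50.1187


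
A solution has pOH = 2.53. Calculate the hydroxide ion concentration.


[OH-] = 10^(-pOH)
[OH-] = 10^(-2.53)
[OH-] = 0.003 M

0.003 M


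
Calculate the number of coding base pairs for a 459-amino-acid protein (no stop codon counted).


Each amino acid = 1 codon = 3 bp
bp = 459 * 3 = 1377 bp

1377 bp


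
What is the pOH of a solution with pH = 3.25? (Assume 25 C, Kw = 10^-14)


pOH = 14 - pH
pOH = 14 - 3.25
pOH = 10.75

10.75


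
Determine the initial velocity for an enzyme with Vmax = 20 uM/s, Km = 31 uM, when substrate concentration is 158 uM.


v = Vmax * [S] / (Km + [S])
v = 20 * 158 / (31 + 158)
v = 16.7196 uM/s

16.7196 uM/s


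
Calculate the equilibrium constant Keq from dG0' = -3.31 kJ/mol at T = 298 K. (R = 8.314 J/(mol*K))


Keq = exp(-dG0 * 1000 / (R * T))
Keq = exp(-(-3.31) * 1000 / (8.314 * 298))
Keq = 3.8037

3.8037


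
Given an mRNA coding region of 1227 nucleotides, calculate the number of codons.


codons = nucleotides / 3
codons = 1227 / 3 = 409

409


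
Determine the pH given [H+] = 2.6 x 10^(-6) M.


pH = -log10([H+])
pH = -log10(2.6 x 10^(-6))
pH = 5.585

5.585


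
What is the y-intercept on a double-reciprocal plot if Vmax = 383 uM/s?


y-intercept = 1/Vmax
= 1/383
= 0.0026 s/uM

0.0026 s/uM


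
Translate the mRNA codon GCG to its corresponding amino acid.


Standard genetic code lookup.
Codon GCG -> Ala

Ala


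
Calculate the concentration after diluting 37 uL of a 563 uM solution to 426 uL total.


C2 = C1 * V1 / V2
C2 = 563 * 37 / 426
C2 = 48.8991 uM

48.8991 uM


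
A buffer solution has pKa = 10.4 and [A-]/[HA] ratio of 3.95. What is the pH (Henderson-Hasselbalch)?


pH = pKa + log10([A-]/[HA])
pH = 10.4 + log10(3.95)
pH = 10.9966

10.9966


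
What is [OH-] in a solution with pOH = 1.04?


[OH-] = 10^(-pOH)
[OH-] = 10^(-1.04)
[OH-] = 0.0912 M

0.0912 M


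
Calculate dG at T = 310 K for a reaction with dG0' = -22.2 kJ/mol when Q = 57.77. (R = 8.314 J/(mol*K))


dG = dG0' + RT * ln(Q) / 1000
dG = -22.2 + 8.314 * 310 * ln(57.77) / 1000
dG = -11.7451 kJ/mol

-11.7451 kJ/mol


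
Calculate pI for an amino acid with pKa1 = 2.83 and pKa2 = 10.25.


pI = (pKa1 + pKa2) / 2
pI = (2.83 + 10.25) / 2
pI = 6.54

6.54


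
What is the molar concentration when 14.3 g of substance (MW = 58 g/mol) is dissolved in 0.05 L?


C = (mass / MW) / volume
C = (14.3 / 58) / 0.05
C = 4.931 M

4.931 M


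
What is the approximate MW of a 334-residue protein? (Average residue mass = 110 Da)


MW = n_residues * 110 Da
MW = 334 * 110
MW = 36740 Da

36740 Da


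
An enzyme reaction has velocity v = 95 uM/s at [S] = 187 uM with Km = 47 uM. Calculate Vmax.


Vmax = v * (Km + [S]) / [S]
Vmax = 95 * (47 + 187) / 187
Vmax = 118.877 uM/s

118.877 uM/s


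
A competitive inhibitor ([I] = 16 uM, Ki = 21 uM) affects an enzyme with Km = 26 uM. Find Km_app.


Km_app = Km * (1 + [I]/Ki)
Km_app = 26 * (1 + 16/21)
Km_app = 45.8095 uM

45.8095 uM


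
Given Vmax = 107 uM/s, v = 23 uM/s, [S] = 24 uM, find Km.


Km = [S] * (Vmax - v) / v
Km = 24 * (107 - 23) / 23
Km = 87.6522 uM

87.6522 uM


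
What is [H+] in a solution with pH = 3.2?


[H+] = 10^(-pH)
[H+] = 10^(-3.2)
[H+] = 6.310e-04 M

6.310e-04 M


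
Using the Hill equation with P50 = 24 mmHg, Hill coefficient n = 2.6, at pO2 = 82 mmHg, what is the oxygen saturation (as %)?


Y = pO2^n / (P50^n + pO2^n)
Y = 82^2.6 / (24^2.6 + 82^2.6)
Y = 96.06%

96.06%


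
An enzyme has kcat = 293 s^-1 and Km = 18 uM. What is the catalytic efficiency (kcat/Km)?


Catalytic efficiency = kcat / Km
= 293 / 18
= 16.2778 uM^-1*s^-1

16.2778 uM^-1*s^-1


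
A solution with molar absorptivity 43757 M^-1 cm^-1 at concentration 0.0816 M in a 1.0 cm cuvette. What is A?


A = epsilon * c * l
A = 43757 * 0.0816 * 1.0
A = 3570.5712

3570.5712


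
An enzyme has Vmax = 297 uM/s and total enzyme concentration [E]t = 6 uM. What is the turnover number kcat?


kcat = Vmax / [E]t
kcat = 297 / 6
kcat = 49.5 s^-1

49.5 s^-1


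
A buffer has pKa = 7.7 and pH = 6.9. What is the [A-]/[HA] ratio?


[A-]/[HA] = 10^(pH - pKa)
= 10^(6.9 - 7.7)
= 0.1585

0.1585


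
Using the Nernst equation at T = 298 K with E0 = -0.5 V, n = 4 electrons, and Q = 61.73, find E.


E = E0 - (RT/nF) * ln(Q)
E = -0.5 - (8.314 * 298 / (4 * 96485)) * ln(61.73)
E = -0.5265 V

-0.5265 V


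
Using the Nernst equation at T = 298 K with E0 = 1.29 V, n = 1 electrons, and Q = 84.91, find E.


E = E0 - (RT/nF) * ln(Q)
E = 1.29 - (8.314 * 298 / (1 * 96485)) * ln(84.91)
E = 1.1759 V

1.1759 V


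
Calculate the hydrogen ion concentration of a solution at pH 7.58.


[H+] = 10^(-pH)
[H+] = 10^(-7.58)
[H+] = 2.630e-08 M

2.630e-08 M


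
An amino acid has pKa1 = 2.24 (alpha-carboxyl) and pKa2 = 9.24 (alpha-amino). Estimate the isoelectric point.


pI = (pKa1 + pKa2) / 2
pI = (2.24 + 9.24) / 2
pI = 5.74

5.74


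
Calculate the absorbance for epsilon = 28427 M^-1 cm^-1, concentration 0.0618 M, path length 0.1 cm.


A = epsilon * c * l
A = 28427 * 0.0618 * 0.1
A = 175.6789

175.6789


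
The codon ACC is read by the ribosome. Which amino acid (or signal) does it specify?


Standard genetic code lookup.
Codon ACC -> Thr

Thr


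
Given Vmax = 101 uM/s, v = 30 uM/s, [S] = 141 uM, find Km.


Km = [S] * (Vmax - v) / v
Km = 141 * (101 - 30) / 30
Km = 333.7 uM

333.7 uM


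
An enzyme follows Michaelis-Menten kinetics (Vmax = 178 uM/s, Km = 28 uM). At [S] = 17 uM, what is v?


v = Vmax * [S] / (Km + [S])
v = 178 * 17 / (28 + 17)
v = 67.2444 uM/s

67.2444 uM/s


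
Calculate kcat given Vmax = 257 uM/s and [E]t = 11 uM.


kcat = Vmax / [E]t
kcat = 257 / 11
kcat = 23.3636 s^-1

23.3636 s^-1


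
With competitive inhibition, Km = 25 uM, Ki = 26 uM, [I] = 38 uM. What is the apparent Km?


Km_app = Km * (1 + [I]/Ki)
Km_app = 25 * (1 + 38/26)
Km_app = 61.5385 uM

61.5385 uM


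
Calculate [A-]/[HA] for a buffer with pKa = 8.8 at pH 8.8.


[A-]/[HA] = 10^(pH - pKa)
= 10^(8.8 - 8.8)
= 1.0

1.0


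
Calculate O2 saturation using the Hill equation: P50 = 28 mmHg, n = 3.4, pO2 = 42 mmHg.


Y = pO2^n / (P50^n + pO2^n)
Y = 42^3.4 / (28^3.4 + 42^3.4)
Y = 79.88%

79.88%


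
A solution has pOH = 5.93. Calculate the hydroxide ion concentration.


[OH-] = 10^(-pOH)
[OH-] = 10^(-5.93)
[OH-] = 1.175e-06 M

1.175e-06 M


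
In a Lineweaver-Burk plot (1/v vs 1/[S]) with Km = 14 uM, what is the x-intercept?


x-intercept = -1/Km
= -1/14
= -0.0714 1/uM

-0.0714 1/uM


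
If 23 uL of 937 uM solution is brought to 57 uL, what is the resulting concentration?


C2 = C1 * V1 / V2
C2 = 937 * 23 / 57
C2 = 378.0877 uM

378.0877 uM


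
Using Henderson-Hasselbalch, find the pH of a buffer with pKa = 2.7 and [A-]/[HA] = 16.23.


pH = pKa + log10([A-]/[HA])
pH = 2.7 + log10(16.23)
pH = 3.9103

3.9103


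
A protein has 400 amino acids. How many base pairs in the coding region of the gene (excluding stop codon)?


Each amino acid = 1 codon = 3 bp
bp = 400 * 3 = 1200 bp

1200 bp


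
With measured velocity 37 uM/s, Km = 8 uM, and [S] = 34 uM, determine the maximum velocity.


Vmax = v * (Km + [S]) / [S]
Vmax = 37 * (8 + 34) / 34
Vmax = 45.7059 uM/s

45.7059 uM/s


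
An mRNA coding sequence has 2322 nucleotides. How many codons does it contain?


codons = nucleotides / 3
codons = 2322 / 3 = 774

774


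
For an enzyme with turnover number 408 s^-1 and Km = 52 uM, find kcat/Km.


Catalytic efficiency = kcat / Km
= 408 / 52
= 7.8462 uM^-1*s^-1

7.8462 uM^-1*s^-1


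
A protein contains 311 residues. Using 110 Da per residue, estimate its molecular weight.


MW = n_residues * 110 Da
MW = 311 * 110
MW = 34210 Da

34210 Da


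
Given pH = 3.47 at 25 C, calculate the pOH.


pOH = 14 - pH
pOH = 14 - 3.47
pOH = 10.53

10.53


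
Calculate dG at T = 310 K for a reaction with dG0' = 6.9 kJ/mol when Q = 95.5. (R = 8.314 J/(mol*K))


dG = dG0' + RT * ln(Q) / 1000
dG = 6.9 + 8.314 * 310 * ln(95.5) / 1000
dG = 18.6504 kJ/mol

18.6504 kJ/mol


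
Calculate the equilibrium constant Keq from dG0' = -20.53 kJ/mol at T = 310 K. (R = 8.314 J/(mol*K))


Keq = exp(-dG0 * 1000 / (R * T))
Keq = exp(-(-20.53) * 1000 / (8.314 * 310))
Keq = 2880.0903

2880.0903


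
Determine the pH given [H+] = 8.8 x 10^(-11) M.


pH = -log10([H+])
pH = -log10(8.8 x 10^(-11))
pH = 10.0555

10.0555


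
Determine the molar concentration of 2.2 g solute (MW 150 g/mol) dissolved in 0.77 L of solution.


C = (mass / MW) / volume
C = (2.2 / 150) / 0.77
C = 0.019 M

0.019 M


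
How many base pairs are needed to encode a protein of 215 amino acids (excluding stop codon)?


Each amino acid = 1 codon = 3 bp
bp = 215 * 3 = 645 bp

645 bp


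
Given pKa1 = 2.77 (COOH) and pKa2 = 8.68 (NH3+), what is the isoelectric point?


pI = (pKa1 + pKa2) / 2
pI = (2.77 + 8.68) / 2
pI = 5.725

5.725


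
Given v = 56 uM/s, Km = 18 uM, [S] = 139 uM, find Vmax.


Vmax = v * (Km + [S]) / [S]
Vmax = 56 * (18 + 139) / 139
Vmax = 63.2518 uM/s

63.2518 uM/s


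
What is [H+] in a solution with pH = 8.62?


[H+] = 10^(-pH)
[H+] = 10^(-8.62)
[H+] = 2.399e-09 M

2.399e-09 M


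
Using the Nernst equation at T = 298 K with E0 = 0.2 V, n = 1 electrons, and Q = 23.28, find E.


E = E0 - (RT/nF) * ln(Q)
E = 0.2 - (8.314 * 298 / (1 * 96485)) * ln(23.28)
E = 0.1192 V

0.1192 V


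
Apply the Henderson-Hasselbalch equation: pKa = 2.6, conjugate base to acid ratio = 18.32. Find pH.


pH = pKa + log10([A-]/[HA])
pH = 2.6 + log10(18.32)
pH = 3.8629

3.8629


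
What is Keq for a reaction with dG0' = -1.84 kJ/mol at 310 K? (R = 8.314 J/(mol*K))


Keq = exp(-dG0 * 1000 / (R * T))
Keq = exp(-(-1.84) * 1000 / (8.314 * 310))
Keq = 2.042

2.042


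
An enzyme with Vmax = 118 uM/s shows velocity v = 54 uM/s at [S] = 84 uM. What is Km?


Km = [S] * (Vmax - v) / v
Km = 84 * (118 - 54) / 54
Km = 99.5556 uM

99.5556 uM


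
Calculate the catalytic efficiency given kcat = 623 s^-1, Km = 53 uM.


Catalytic efficiency = kcat / Km
= 623 / 53
= 11.7547 uM^-1*s^-1

11.7547 uM^-1*s^-1


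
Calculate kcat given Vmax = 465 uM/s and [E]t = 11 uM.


kcat = Vmax / [E]t
kcat = 465 / 11
kcat = 42.2727 s^-1

42.2727 s^-1


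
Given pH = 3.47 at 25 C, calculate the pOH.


pOH = 14 - pH
pOH = 14 - 3.47
pOH = 10.53

10.53


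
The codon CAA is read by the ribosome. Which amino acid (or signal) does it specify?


Standard genetic code lookup.
Codon CAA -> Gln

Gln


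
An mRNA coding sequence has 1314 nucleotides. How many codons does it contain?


codons = nucleotides / 3
codons = 1314 / 3 = 438

438


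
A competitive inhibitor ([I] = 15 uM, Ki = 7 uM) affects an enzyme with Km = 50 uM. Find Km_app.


Km_app = Km * (1 + [I]/Ki)
Km_app = 50 * (1 + 15/7)
Km_app = 157.1429 uM

157.1429 uM


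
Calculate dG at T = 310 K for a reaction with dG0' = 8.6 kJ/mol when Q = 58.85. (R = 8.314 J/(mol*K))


dG = dG0' + RT * ln(Q) / 1000
dG = 8.6 + 8.314 * 310 * ln(58.85) / 1000
dG = 19.1026 kJ/mol

19.1026 kJ/mol


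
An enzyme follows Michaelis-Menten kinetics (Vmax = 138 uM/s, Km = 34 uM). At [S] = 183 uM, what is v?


v = Vmax * [S] / (Km + [S])
v = 138 * 183 / (34 + 183)
v = 116.3779 uM/s

116.3779 uM/s


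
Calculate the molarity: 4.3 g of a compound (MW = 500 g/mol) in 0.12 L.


C = (mass / MW) / volume
C = (4.3 / 500) / 0.12
C = 0.0717 M

0.0717 M


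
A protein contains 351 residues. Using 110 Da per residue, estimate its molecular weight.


MW = n_residues * 110 Da
MW = 351 * 110
MW = 38610 Da

38610 Da


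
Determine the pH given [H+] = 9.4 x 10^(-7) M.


pH = -log10([H+])
pH = -log10(9.4 x 10^(-7))
pH = 6.0269

6.0269


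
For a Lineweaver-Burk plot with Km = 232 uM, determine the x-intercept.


x-intercept = -1/Km
= -1/232
= -0.0043 1/uM

-0.0043 1/uM


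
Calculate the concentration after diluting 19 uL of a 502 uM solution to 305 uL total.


C2 = C1 * V1 / V2
C2 = 502 * 19 / 305
C2 = 31.2721 uM

31.2721 uM


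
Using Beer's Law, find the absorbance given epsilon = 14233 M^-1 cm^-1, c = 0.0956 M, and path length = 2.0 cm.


A = epsilon * c * l
A = 14233 * 0.0956 * 2.0
A = 2721.3496

2721.3496


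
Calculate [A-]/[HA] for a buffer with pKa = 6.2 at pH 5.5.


[A-]/[HA] = 10^(pH - pKa)
= 10^(5.5 - 6.2)
= 0.1995

0.1995


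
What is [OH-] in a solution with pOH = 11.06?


[OH-] = 10^(-pOH)
[OH-] = 10^(-11.06)
[OH-] = 8.710e-12 M

8.710e-12 M


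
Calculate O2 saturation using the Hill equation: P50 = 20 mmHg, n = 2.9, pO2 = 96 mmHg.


Y = pO2^n / (P50^n + pO2^n)
Y = 96^2.9 / (20^2.9 + 96^2.9)
Y = 98.95%

98.95%


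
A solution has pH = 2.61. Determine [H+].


[H+] = 10^(-pH)
[H+] = 10^(-2.61)
[H+] = 0.0025 M

0.0025 M


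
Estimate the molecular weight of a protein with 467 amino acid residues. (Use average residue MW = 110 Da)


MW = n_residues * 110 Da
MW = 467 * 110
MW = 51370 Da

51370 Da


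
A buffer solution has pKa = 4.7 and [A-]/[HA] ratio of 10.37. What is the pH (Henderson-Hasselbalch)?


pH = pKa + log10([A-]/[HA])
pH = 4.7 + log10(10.37)
pH = 5.7158

5.7158


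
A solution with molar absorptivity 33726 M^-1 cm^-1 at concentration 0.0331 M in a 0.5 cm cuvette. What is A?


A = epsilon * c * l
A = 33726 * 0.0331 * 0.5
A = 558.1653

558.1653


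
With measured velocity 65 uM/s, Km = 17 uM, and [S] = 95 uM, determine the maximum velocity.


Vmax = v * (Km + [S]) / [S]
Vmax = 65 * (17 + 95) / 95
Vmax = 76.6316 uM/s

76.6316 uM/s
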